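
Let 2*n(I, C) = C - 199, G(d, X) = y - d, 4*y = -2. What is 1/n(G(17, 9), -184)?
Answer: -2/383 ≈ -0.0052219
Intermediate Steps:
y = -½ (y = (¼)*(-2) = -½ ≈ -0.50000)
G(d, X) = -½ - d
n(I, C) = -199/2 + C/2 (n(I, C) = (C - 199)/2 = (-199 + C)/2 = -199/2 + C/2)
1/n(G(17, 9), -184) = 1/(-199/2 + (½)*(-184)) = 1/(-199/2 - 92) = 1/(-383/2) = -2/383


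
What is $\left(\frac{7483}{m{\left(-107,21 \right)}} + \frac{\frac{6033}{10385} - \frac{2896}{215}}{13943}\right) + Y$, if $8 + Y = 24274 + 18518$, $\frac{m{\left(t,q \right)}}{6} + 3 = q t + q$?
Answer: $\frac{3562609316222387243}{83270755065510} \approx 42783.0$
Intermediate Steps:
$m{\left(t,q \right)} = -18 + 6 q + 6 q t$ ($m{\left(t,q \right)} = -18 + 6 \left(q t + q\right) = -18 + 6 \left(q + q t\right) = -18 + \left(6 q + 6 q t\right) = -18 + 6 q + 6 q t$)
$Y = 42784$ ($Y = -8 + \left(24274 + 18518\right) = -8 + 42792 = 42784$)
$\left(\frac{7483}{m{\left(-107,21 \right)}} + \frac{\frac{6033}{10385} - \frac{2896}{215}}{13943}\right) + Y = \left(\frac{7483}{-18 + 6 \cdot 21 + 6 \cdot 21 \left(-107\right)} + \frac{\frac{6033}{10385} - \frac{2896}{215}}{13943}\right) + 42784 = \left(\frac{7483}{-18 + 126 - 13482} + \left(6033 \cdot \frac{1}{10385} - \frac{2896}{215}\right) \frac{1}{13943}\right) + 42784 = \left(\frac{7483}{-13374} + \left(\frac{6033}{10385} - \frac{2896}{215}\right) \frac{1}{13943}\right) + 42784 = \left(7483 \left(- \frac{1}{13374}\right) - \frac{5755573}{6226316365}\right) + 42784 = \left(- \frac{7483}{13374} - \frac{5755573}{6226316365}\right) + 42784 = - \frac{46668500392597}{83270755065510} + 42784 = \frac{3562609316222387243}{83270755065510}$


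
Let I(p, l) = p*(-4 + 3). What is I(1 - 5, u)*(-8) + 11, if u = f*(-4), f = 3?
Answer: -21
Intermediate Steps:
u = -12 (u = 3*(-4) = -12)
I(p, l) = -p (I(p, l) = p*(-1) = -p)
I(1 - 5, u)*(-8) + 11 = -(1 - 5)*(-8) + 11 = -1*(-4)*(-8) + 11 = 4*(-8) + 11 = -32 + 11 = -21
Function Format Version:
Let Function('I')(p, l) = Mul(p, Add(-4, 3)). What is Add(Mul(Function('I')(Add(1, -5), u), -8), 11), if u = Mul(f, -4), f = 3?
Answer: -21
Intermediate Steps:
u = -12 (u = Mul(3, -4) = -12)
Function('I')(p, l) = Mul(-1, p) (Function('I')(p, l) = Mul(p, -1) = Mul(-1, p))
Add(Mul(Function('I')(Add(1, -5), u), -8), 11) = Add(Mul(Mul(-1, Add(1, -5)), -8), 11) = Add(Mul(Mul(-1, -4), -8), 11) = Add(Mul(4, -8), 11) = Add(-32, 11) = -21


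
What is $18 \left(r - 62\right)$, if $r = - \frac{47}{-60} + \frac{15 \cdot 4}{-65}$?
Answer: $- \frac{145407}{130} \approx -1118.5$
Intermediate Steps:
$r = - \frac{109}{780}$ ($r = \left(-47\right) \left(- \frac{1}{60}\right) + 60 \left(- \frac{1}{65}\right) = \frac{47}{60} - \frac{12}{13} = - \frac{109}{780} \approx -0.13974$)
$18 \left(r - 62\right) = 18 \left(- \frac{109}{780} - 62\right) = 18 \left(- \frac{48469}{780}\right) = - \frac{145407}{130}$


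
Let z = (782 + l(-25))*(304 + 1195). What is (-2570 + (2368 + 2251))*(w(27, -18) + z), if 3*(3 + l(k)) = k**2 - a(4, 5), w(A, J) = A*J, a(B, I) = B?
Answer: 3027454872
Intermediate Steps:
l(k) = -13/3 + k**2/3 (l(k) = -3 + (k**2 - 1*4)/3 = -3 + (k**2 - 4)/3 = -3 + (-4 + k**2)/3 = -3 + (-4/3 + k**2/3) = -13/3 + k**2/3)
z = 1478014 (z = (782 + (-13/3 + (1/3)*(-25)**2))*(304 + 1195) = (782 + (-13/3 + (1/3)*625))*1499 = (782 + (-13/3 + 625/3))*1499 = (782 + 204)*1499 = 986*1499 = 1478014)
(-2570 + (2368 + 2251))*(w(27, -18) + z) = (-2570 + (2368 + 2251))*(27*(-18) + 1478014) = (-2570 + 4619)*(-486 + 1478014) = 2049*1477528 = 3027454872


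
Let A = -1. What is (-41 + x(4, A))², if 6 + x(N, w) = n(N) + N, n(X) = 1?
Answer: 1764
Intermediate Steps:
x(N, w) = -5 + N (x(N, w) = -6 + (1 + N) = -5 + N)
(-41 + x(4, A))² = (-41 + (-5 + 4))² = (-41 - 1)² = (-42)² = 1764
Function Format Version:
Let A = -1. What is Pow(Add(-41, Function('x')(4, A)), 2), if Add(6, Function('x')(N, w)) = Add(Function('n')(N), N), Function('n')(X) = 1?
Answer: 1764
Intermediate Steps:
Function('x')(N, w) = Add(-5, N) (Function('x')(N, w) = Add(-6, Add(1, N)) = Add(-5, N))
Pow(Add(-41, Function('x')(4, A)), 2) = Pow(Add(-41, Add(-5, 4)), 2) = Pow(Add(-41, -1), 2) = Pow(-42, 2) = 1764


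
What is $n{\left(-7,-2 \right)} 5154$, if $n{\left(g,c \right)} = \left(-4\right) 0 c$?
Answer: $0$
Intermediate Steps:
$n{\left(g,c \right)} = 0$ ($n{\left(g,c \right)} = 0 c = 0$)
$n{\left(-7,-2 \right)} 5154 = 0 \cdot 5154 = 0$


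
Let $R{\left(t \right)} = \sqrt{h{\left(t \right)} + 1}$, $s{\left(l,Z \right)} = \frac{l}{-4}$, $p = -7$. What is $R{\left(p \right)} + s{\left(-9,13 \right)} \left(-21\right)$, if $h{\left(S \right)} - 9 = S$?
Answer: $- \frac{189}{4} + \sqrt{3} \approx -45.518$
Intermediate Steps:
$s{\left(l,Z \right)} = - \frac{l}{4}$ ($s{\left(l,Z \right)} = l \left(- \frac{1}{4}\right) = - \frac{l}{4}$)
$h{\left(S \right)} = 9 + S$
$R{\left(t \right)} = \sqrt{10 + t}$ ($R{\left(t \right)} = \sqrt{\left(9 + t\right) + 1} = \sqrt{10 + t}$)
$R{\left(p \right)} + s{\left(-9,13 \right)} \left(-21\right) = \sqrt{10 - 7} + \left(- \frac{1}{4}\right) \left(-9\right) \left(-21\right) = \sqrt{3} + \frac{9}{4} \left(-21\right) = \sqrt{3} - \frac{189}{4} = - \frac{189}{4} + \sqrt{3}$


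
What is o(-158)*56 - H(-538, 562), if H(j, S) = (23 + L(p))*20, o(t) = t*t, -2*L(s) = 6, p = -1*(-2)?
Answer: 1397584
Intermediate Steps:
p = 2
L(s) = -3 (L(s) = -1/2*6 = -3)
o(t) = t**2
H(j, S) = 400 (H(j, S) = (23 - 3)*20 = 20*20 = 400)
o(-158)*56 - H(-538, 562) = (-158)**2*56 - 1*400 = 24964*56 - 400 = 1397984 - 400 = 1397584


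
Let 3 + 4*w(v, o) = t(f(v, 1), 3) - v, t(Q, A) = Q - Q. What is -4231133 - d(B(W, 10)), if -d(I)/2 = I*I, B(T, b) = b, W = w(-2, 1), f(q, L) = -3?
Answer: -4230933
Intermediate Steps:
t(Q, A) = 0
w(v, o) = -3/4 - v/4 (w(v, o) = -3/4 + (0 - v)/4 = -3/4 + (-v)/4 = -3/4 - v/4)
W = -1/4 (W = -3/4 - 1/4*(-2) = -3/4 + 1/2 = -1/4 ≈ -0.25000)
d(I) = -2*I**2 (d(I) = -2*I*I = -2*I**2)
-4231133 - d(B(W, 10)) = -4231133 - (-2)*10**2 = -4231133 - (-2)*100 = -4231133 - 1*(-200) = -4231133 + 200 = -4230933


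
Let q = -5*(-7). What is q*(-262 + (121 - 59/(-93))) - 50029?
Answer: -5109587/93 ≈ -54942.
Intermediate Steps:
q = 35
q*(-262 + (121 - 59/(-93))) - 50029 = 35*(-262 + (121 - 59/(-93))) - 50029 = 35*(-262 + (121 - 59*(-1)/93)) - 50029 = 35*(-262 + (121 - 1*(-59/93))) - 50029 = 35*(-262 + (121 + 59/93)) - 50029 = 35*(-262 + 11312/93) - 50029 = 35*(-13054/93) - 50029 = -456890/93 - 50029 = -5109587/93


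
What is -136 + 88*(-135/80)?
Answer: -569/2 ≈ -284.50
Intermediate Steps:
-136 + 88*(-135/80) = -136 + 88*(-135*1/80) = -136 + 88*(-27/16) = -136 - 297/2 = -569/2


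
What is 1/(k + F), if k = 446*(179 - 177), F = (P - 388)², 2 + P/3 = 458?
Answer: 1/961292 ≈ 1.0403e-6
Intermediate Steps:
P = 1368 (P = -6 + 3*458 = -6 + 1374 = 1368)
F = 960400 (F = (1368 - 388)² = 980² = 960400)
k = 892 (k = 446*2 = 892)
1/(k + F) = 1/(892 + 960400) = 1/961292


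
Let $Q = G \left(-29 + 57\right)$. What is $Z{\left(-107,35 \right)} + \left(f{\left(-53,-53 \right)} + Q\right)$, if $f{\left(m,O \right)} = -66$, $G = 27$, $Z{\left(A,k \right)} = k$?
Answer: $725$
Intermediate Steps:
$Q = 756$ ($Q = 27 \left(-29 + 57\right) = 27 \cdot 28 = 756$)
$Z{\left(-107,35 \right)} + \left(f{\left(-53,-53 \right)} + Q\right) = 35 + \left(-66 + 756\right) = 35 + 690 = 725$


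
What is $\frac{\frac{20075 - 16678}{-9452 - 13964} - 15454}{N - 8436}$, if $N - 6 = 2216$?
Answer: $\frac{361874261}{145507024} \approx 2.487$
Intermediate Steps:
$N = 2222$ ($N = 6 + 2216 = 2222$)
$\frac{\frac{20075 - 16678}{-9452 - 13964} - 15454}{N - 8436} = \frac{\frac{20075 - 16678}{-9452 - 13964} - 15454}{2222 - 8436} = \frac{\frac{3397}{-23416} - 15454}{-6214} = \left(3397 \left(- \frac{1}{23416}\right) - 15454\right) \left(- \frac{1}{6214}\right) = \left(- \frac{3397}{23416} - 15454\right) \left(- \frac{1}{6214}\right) = \left(- \frac{361874261}{23416}\right) \left(- \frac{1}{6214}\right) = \frac{361874261}{145507024}$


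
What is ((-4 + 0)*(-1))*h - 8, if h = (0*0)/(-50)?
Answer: -8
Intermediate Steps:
h = 0 (h = 0*(-1/50) = 0)
((-4 + 0)*(-1))*h - 8 = ((-4 + 0)*(-1))*0 - 8 = -4*(-1)*0 - 8 = 4*0 - 8 = 0 - 8 = -8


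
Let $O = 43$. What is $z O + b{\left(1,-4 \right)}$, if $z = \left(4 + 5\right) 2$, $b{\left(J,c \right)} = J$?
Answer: $775$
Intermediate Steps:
$z = 18$ ($z = 9 \cdot 2 = 18$)
$z O + b{\left(1,-4 \right)} = 18 \cdot 43 + 1 = 774 + 1 = 775$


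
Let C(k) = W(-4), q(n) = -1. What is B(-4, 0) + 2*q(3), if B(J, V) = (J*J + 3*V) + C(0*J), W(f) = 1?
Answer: 15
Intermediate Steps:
C(k) = 1
B(J, V) = 1 + J**2 + 3*V (B(J, V) = (J*J + 3*V) + 1 = (J**2 + 3*V) + 1 = 1 + J**2 + 3*V)
B(-4, 0) + 2*q(3) = (1 + (-4)**2 + 3*0) + 2*(-1) = (1 + 16 + 0) - 2 = 17 - 2 = 15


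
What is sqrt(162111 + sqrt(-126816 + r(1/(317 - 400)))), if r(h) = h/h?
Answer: sqrt(162111 + I*sqrt(126815)) ≈ 402.63 + 0.442*I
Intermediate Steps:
r(h) = 1
sqrt(162111 + sqrt(-126816 + r(1/(317 - 400)))) = sqrt(162111 + sqrt(-126816 + 1)) = sqrt(162111 + sqrt(-126815)) = sqrt(162111 + I*sqrt(126815))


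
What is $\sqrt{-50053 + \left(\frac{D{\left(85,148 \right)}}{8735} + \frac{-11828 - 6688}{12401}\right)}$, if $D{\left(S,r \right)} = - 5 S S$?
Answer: $\frac{2 i \sqrt{5873786849893155599}}{21664547} \approx 223.74 i$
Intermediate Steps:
$D{\left(S,r \right)} = - 5 S^{2}$
$\sqrt{-50053 + \left(\frac{D{\left(85,148 \right)}}{8735} + \frac{-11828 - 6688}{12401}\right)} = \sqrt{-50053 + \left(\frac{\left(-5\right) 85^{2}}{8735} + \frac{-11828 - 6688}{12401}\right)} = \sqrt{-50053 + \left(\left(-5\right) 7225 \cdot \frac{1}{8735} + \left(-11828 - 6688\right) \frac{1}{12401}\right)} = \sqrt{-50053 - \frac{121944677}{21664547}} = \sqrt{- \frac{1084497515668}{21664547}} = \frac{2 i \sqrt{5873786849893155599}}{21664547}$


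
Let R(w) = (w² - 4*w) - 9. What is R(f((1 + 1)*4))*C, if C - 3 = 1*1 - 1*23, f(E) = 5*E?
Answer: -27189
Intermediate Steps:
R(w) = -9 + w² - 4*w
C = -19 (C = 3 + (1*1 - 1*23) = 3 + (1 - 23) = 3 - 22 = -19)
R(f((1 + 1)*4))*C = (-9 + (5*((1 + 1)*4))² - 20*(1 + 1)*4)*(-19) = (-9 + (5*(2*4))² - 20*2*4)*(-19) = (-9 + (5*8)² - 20*8)*(-19) = (-9 + 40² - 4*40)*(-19) = (-9 + 1600 - 160)*(-19) = 1431*(-19) = -27189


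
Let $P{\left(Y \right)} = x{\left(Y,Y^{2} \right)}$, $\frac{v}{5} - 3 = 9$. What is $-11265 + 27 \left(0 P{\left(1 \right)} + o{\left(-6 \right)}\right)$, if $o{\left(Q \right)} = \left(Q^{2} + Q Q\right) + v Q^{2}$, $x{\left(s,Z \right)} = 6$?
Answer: $48999$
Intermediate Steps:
$v = 60$ ($v = 15 + 5 \cdot 9 = 15 + 45 = 60$)
$P{\left(Y \right)} = 6$
$o{\left(Q \right)} = 62 Q^{2}$ ($o{\left(Q \right)} = \left(Q^{2} + Q Q\right) + 60 Q^{2} = \left(Q^{2} + Q^{2}\right) + 60 Q^{2} = 2 Q^{2} + 60 Q^{2} = 62 Q^{2}$)
$-11265 + 27 \left(0 P{\left(1 \right)} + o{\left(-6 \right)}\right) = -11265 + 27 \left(0 \cdot 6 + 62 \left(-6\right)^{2}\right) = -11265 + 27 \left(0 + 62 \cdot 36\right) = -11265 + 27 \left(0 + 2232\right) = -11265 + 27 \cdot 2232 = -11265 + 60264 = 48999$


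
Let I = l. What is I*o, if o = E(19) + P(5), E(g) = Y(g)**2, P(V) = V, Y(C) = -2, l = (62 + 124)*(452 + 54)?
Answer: 847044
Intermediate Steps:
l = 94116 (l = 186*506 = 94116)
I = 94116
E(g) = 4 (E(g) = (-2)**2 = 4)
o = 9 (o = 4 + 5 = 9)
I*o = 94116*9 = 847044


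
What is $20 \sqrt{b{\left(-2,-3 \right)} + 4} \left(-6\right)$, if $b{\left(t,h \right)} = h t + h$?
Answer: $- 120 \sqrt{7} \approx -317.49$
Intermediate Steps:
$b{\left(t,h \right)} = h + h t$
$20 \sqrt{b{\left(-2,-3 \right)} + 4} \left(-6\right) = 20 \sqrt{- 3 \left(1 - 2\right) + 4} \left(-6\right) = 20 \sqrt{\left(-3\right) \left(-1\right) + 4} \left(-6\right) = 20 \sqrt{3 + 4} \left(-6\right) = 20 \sqrt{7} \left(-6\right) = - 120 \sqrt{7}$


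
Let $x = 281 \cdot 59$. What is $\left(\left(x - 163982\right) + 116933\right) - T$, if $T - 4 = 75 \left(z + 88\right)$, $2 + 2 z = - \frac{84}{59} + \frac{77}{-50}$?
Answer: $- \frac{8705535}{236} \approx -36888.0$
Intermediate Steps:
$x = 16579$
$z = - \frac{14643}{5900}$ ($z = -1 + \frac{- \frac{84}{59} + \frac{77}{-50}}{2} = -1 + \frac{\left(-84\right) \frac{1}{59} + 77 \left(- \frac{1}{50}\right)}{2} = -1 + \frac{- \frac{84}{59} - \frac{77}{50}}{2} = -1 + \frac{1}{2} \left(- \frac{8743}{2950}\right) = -1 - \frac{8743}{5900} = - \frac{14643}{5900} \approx -2.4819$)
$T = \frac{1514615}{236}$ ($T = 4 + 75 \left(- \frac{14643}{5900} + 88\right) = 4 + 75 \cdot \frac{504557}{5900} = 4 + \frac{1513671}{236} = \frac{1514615}{236} \approx 6417.9$)
$\left(\left(x - 163982\right) + 116933\right) - T = \left(\left(16579 - 163982\right) + 116933\right) - \frac{1514615}{236} = \left(-147403 + 116933\right) - \frac{1514615}{236} = -30470 - \frac{1514615}{236} = - \frac{8705535}{236}$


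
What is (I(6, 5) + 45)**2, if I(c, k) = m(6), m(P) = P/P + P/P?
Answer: 2209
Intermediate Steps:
m(P) = 2 (m(P) = 1 + 1 = 2)
I(c, k) = 2
(I(6, 5) + 45)**2 = (2 + 45)**2 = 47**2 = 2209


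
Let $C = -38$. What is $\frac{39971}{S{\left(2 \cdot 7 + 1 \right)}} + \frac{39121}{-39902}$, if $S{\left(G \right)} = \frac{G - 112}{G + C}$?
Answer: $\frac{516611699}{54514} \approx 9476.7$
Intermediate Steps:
$S{\left(G \right)} = \frac{-112 + G}{-38 + G}$ ($S{\left(G \right)} = \frac{G - 112}{G - 38} = \frac{-112 + G}{-38 + G}$)
$\frac{39971}{S{\left(2 \cdot 7 + 1 \right)}} + \frac{39121}{-39902} = \frac{39971}{\frac{1}{-38 + \left(2 \cdot 7 + 1\right)} \left(-112 + \left(2 \cdot 7 + 1\right)\right)} + \frac{39121}{-39902} = \frac{39971}{\frac{1}{-38 + \left(14 + 1\right)} \left(-112 + \left(14 + 1\right)\right)} + 39121 \left(- \frac{1}{39902}\right) = \frac{39971}{\frac{1}{-38 + 15} \left(-112 + 15\right)} - \frac{551}{562} = \frac{39971}{\frac{1}{-23} \left(-97\right)} - \frac{551}{562} = \frac{39971}{\left(- \frac{1}{23}\right) \left(-97\right)} - \frac{551}{562} = \frac{39971}{\frac{97}{23}} - \frac{551}{562} = 39971 \cdot \frac{23}{97} - \frac{551}{562} = \frac{919333}{97} - \frac{551}{562} = \frac{516611699}{54514}$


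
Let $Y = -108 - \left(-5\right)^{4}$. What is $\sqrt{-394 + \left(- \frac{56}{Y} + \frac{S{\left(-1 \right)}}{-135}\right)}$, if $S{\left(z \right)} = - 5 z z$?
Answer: $\frac{i \sqrt{17142104391}}{6597} \approx 19.847 i$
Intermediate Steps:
$Y = -733$ ($Y = -108 - 625 = -733$)
$S{\left(z \right)} = - 5 z^{2}$
$\sqrt{-394 + \left(- \frac{56}{Y} + \frac{S{\left(-1 \right)}}{-135}\right)} = \sqrt{-394 + \left(- \frac{56}{-733} + \frac{\left(-5\right) \left(-1\right)^{2}}{-135}\right)} = \sqrt{-394 + \left(\left(-56\right) \left(- \frac{1}{733}\right) + \left(-5\right) 1 \left(- \frac{1}{135}\right)\right)} = \sqrt{-394 + \left(\frac{56}{733} - - \frac{1}{27}\right)} = \sqrt{-394 + \left(\frac{56}{733} + \frac{1}{27}\right)} = \sqrt{-394 + \frac{2245}{19791}} = \sqrt{- \frac{7795409}{19791}} = \frac{i \sqrt{17142104391}}{6597}$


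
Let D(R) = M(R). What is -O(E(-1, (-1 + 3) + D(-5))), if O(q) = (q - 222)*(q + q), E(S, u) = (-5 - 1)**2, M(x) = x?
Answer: 13392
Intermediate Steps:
D(R) = R
E(S, u) = 36 (E(S, u) = (-6)**2 = 36)
O(q) = 2*q*(-222 + q) (O(q) = (-222 + q)*(2*q) = 2*q*(-222 + q))
-O(E(-1, (-1 + 3) + D(-5))) = -2*36*(-222 + 36) = -2*36*(-186) = -1*(-13392) = 13392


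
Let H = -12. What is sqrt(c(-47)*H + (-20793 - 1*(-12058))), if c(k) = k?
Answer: I*sqrt(8171) ≈ 90.394*I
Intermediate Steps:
sqrt(c(-47)*H + (-20793 - 1*(-12058))) = sqrt(-47*(-12) + (-20793 - 1*(-12058))) = sqrt(564 + (-20793 + 12058)) = sqrt(564 - 8735) = sqrt(-8171) = I*sqrt(8171)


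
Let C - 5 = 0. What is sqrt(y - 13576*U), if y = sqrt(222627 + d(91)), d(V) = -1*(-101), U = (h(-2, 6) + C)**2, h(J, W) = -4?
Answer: sqrt(-13576 + 2*sqrt(55682)) ≈ 114.47*I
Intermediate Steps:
C = 5 (C = 5 + 0 = 5)
U = 1 (U = (-4 + 5)**2 = 1**2 = 1)
d(V) = 101
y = 2*sqrt(55682) (y = sqrt(222627 + 101) = sqrt(222728) = 2*sqrt(55682) ≈ 471.94)
sqrt(y - 13576*U) = sqrt(2*sqrt(55682) - 13576*1) = sqrt(2*sqrt(55682) - 13576) = sqrt(-13576 + 2*sqrt(55682))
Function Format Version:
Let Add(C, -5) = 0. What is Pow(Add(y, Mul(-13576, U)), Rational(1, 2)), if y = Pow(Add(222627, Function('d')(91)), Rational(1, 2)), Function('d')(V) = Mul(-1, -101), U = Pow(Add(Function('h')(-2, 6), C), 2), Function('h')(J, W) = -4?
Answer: Pow(Add(-13576, Mul(2, Pow(55682, Rational(1, 2)))), Rational(1, 2)) ≈ Mul(114.47, I)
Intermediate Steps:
C = 5 (C = Add(5, 0) = 5)
U = 1 (U = Pow(Add(-4, 5), 2) = Pow(1, 2) = 1)
Function('d')(V) = 101
y = Mul(2, Pow(55682, Rational(1, 2))) (y = Pow(Add(222627, 101), Rational(1, 2)) = Pow(222728, Rational(1, 2)) = Mul(2, Pow(55682, Rational(1, 2))) ≈ 471.94)
Pow(Add(y, Mul(-13576, U)), Rational(1, 2)) = Pow(Add(Mul(2, Pow(55682, Rational(1, 2))), Mul(-13576, 1)), Rational(1, 2)) = Pow(Add(Mul(2, Pow(55682, Rational(1, 2))), -13576), Rational(1, 2)) = Pow(Add(-13576, Mul(2, Pow(55682, Rational(1, 2)))), Rational(1, 2))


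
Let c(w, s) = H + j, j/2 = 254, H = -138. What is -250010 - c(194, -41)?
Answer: -250380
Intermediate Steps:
j = 508 (j = 2*254 = 508)
c(w, s) = 370 (c(w, s) = -138 + 508 = 370)
-250010 - c(194, -41) = -250010 - 1*370 = -250010 - 370 = -250380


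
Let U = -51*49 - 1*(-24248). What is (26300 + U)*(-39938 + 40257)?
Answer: 15327631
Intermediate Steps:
U = 21749 (U = -2499 + 24248 = 21749)
(26300 + U)*(-39938 + 40257) = (26300 + 21749)*(-39938 + 40257) = 48049*319 = 15327631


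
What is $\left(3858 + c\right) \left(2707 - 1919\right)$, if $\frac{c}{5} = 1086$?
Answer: $7318944$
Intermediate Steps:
$c = 5430$ ($c = 5 \cdot 1086 = 5430$)
$\left(3858 + c\right) \left(2707 - 1919\right) = \left(3858 + 5430\right) \left(2707 - 1919\right) = 9288 \cdot 788 = 7318944$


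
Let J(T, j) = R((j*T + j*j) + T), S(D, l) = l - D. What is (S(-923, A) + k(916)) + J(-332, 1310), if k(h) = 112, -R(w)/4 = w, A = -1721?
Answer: -5124078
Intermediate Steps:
R(w) = -4*w
J(T, j) = -4*T - 4*j**2 - 4*T*j (J(T, j) = -4*((j*T + j*j) + T) = -4*((T*j + j**2) + T) = -4*((j**2 + T*j) + T) = -4*(T + j**2 + T*j) = -4*T - 4*j**2 - 4*T*j)
(S(-923, A) + k(916)) + J(-332, 1310) = ((-1721 - 1*(-923)) + 112) + (-4*(-332) - 4*1310**2 - 4*(-332)*1310) = ((-1721 + 923) + 112) + (1328 - 4*1716100 + 1739680) = (-798 + 112) + (1328 - 6864400 + 1739680) = -686 - 5123392 = -5124078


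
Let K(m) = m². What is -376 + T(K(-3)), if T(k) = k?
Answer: -367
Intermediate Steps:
-376 + T(K(-3)) = -376 + (-3)² = -376 + 9 = -367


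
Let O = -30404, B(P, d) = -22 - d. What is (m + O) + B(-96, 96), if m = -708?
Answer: -31230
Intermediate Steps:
(m + O) + B(-96, 96) = (-708 - 30404) + (-22 - 1*96) = -31112 + (-22 - 96) = -31112 - 118 = -31230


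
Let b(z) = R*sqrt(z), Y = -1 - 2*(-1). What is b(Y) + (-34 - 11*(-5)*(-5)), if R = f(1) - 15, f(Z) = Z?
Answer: -323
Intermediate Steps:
R = -14 (R = 1 - 15 = -14)
Y = 1 (Y = -1 + 2 = 1)
b(z) = -14*sqrt(z)
b(Y) + (-34 - 11*(-5)*(-5)) = -14*sqrt(1) + (-34 - 11*(-5)*(-5)) = -14*1 + (-34 + 55*(-5)) = -14 + (-34 - 275) = -14 - 309 = -323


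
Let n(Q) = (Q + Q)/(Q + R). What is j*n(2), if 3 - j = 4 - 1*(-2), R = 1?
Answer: -4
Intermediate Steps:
j = -3 (j = 3 - (4 - 1*(-2)) = 3 - (4 + 2) = 3 - 1*6 = 3 - 6 = -3)
n(Q) = 2*Q/(1 + Q) (n(Q) = (Q + Q)/(Q + 1) = (2*Q)/(1 + Q) = 2*Q/(1 + Q))
j*n(2) = -6*2/(1 + 2) = -6*2/3 = -3*4/3 = -4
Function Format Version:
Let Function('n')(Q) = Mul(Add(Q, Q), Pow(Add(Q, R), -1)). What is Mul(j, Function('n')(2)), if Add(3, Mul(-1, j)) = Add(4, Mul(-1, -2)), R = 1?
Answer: -4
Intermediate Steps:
j = -3 (j = Add(3, Mul(-1, Add(4, Mul(-1, -2)))) = Add(3, Mul(-1, Add(4, 2))) = Add(3, Mul(-1, 6)) = Add(3, -6) = -3)
Function('n')(Q) = Mul(2, Q, Pow(Add(1, Q), -1)) (Function('n')(Q) = Mul(Add(Q, Q), Pow(Add(Q, 1), -1)) = Mul(Mul(2, Q), Pow(Add(1, Q), -1)) = Mul(2, Q, Pow(Add(1, Q), -1)))
Mul(j, Function('n')(2)) = Mul(-3, Mul(2, 2, Pow(Add(1, 2), -1))) = Mul(-3, Mul(2, 2, Pow(3, -1))) = Mul(-3, Mul(2, 2, Rational(1, 3))) = Mul(-3, Rational(4, 3)) = -4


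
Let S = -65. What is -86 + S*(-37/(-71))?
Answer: -8511/71 ≈ -119.87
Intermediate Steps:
-86 + S*(-37/(-71)) = -86 - (-2405)/(-71) = -86 - (-2405)*(-1)/71 = -86 - 65*37/71 = -86 - 2405/71 = -8511/71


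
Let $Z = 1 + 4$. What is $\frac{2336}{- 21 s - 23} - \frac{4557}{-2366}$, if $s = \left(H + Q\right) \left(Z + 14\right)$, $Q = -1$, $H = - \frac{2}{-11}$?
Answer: $\frac{5429143}{564122} \approx 9.6241$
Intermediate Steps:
$H = \frac{2}{11}$ ($H = \left(-2\right) \left(- \frac{1}{11}\right) = \frac{2}{11} \approx 0.18182$)
$Z = 5$
$s = - \frac{171}{11}$ ($s = \left(\frac{2}{11} - 1\right) \left(5 + 14\right) = \left(- \frac{9}{11}\right) 19 = - \frac{171}{11} \approx -15.545$)
$\frac{2336}{- 21 s - 23} - \frac{4557}{-2366} = \frac{2336}{\left(-21\right) \left(- \frac{171}{11}\right) - 23} - \frac{4557}{-2366} = \frac{2336}{\frac{3591}{11} - 23} - - \frac{651}{338} = \frac{2336}{\frac{3338}{11}} + \frac{651}{338} = 2336 \cdot \frac{11}{3338} + \frac{651}{338} = \frac{12848}{1669} + \frac{651}{338} = \frac{5429143}{564122}$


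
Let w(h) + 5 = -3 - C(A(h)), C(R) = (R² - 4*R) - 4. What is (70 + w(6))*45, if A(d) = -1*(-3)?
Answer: 3105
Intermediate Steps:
A(d) = 3
C(R) = -4 + R² - 4*R
w(h) = -1 (w(h) = -5 + (-3 - (-4 + 3² - 4*3)) = -5 + (-3 - (-4 + 9 - 12)) = -5 + (-3 - 1*(-7)) = -5 + (-3 + 7) = -5 + 4 = -1)
(70 + w(6))*45 = (70 - 1)*45 = 69*45 = 3105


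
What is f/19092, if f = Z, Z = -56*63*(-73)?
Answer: 21462/1591 ≈ 13.490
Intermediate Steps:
Z = 257544 (Z = -3528*(-73) = 257544)
f = 257544
f/19092 = 257544/19092 = 257544*(1/19092) = 21462/1591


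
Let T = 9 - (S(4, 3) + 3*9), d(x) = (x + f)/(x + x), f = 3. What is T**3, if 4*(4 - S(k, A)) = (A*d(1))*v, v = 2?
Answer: -6859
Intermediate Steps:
d(x) = (3 + x)/(2*x) (d(x) = (x + 3)/(x + x) = (3 + x)/((2*x)) = (3 + x)*(1/(2*x)) = (3 + x)/(2*x))
S(k, A) = 4 - A (S(k, A) = 4 - A*((1/2)*(3 + 1)/1)*2/4 = 4 - A*((1/2)*1*4)*2/4 = 4 - A*2*2/4 = 4 - 2*A*2/4 = 4 - A)
T = -19 (T = 9 - ((4 - 1*3) + 3*9) = 9 - ((4 - 3) + 27) = 9 - (1 + 27) = 9 - 1*28 = 9 - 28 = -19)
T**3 = (-19)**3 = -6859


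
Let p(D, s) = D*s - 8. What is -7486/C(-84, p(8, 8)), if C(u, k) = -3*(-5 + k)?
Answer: 7486/153 ≈ 48.928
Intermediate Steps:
p(D, s) = -8 + D*s
C(u, k) = 15 - 3*k
-7486/C(-84, p(8, 8)) = -7486/(15 - 3*(-8 + 8*8)) = -7486/(15 - 3*(-8 + 64)) = -7486/(15 - 3*56) = -7486/(15 - 168) = -7486/(-153) = -7486*(-1/153) = 7486/153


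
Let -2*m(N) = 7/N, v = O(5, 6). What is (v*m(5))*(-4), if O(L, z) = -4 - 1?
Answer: -14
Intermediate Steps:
O(L, z) = -5
v = -5
m(N) = -7/(2*N)
(v*m(5))*(-4) = -(-35)/(2*5)*(-4) = -5*(-7/10)*(-4) = (7/2)*(-4) = -14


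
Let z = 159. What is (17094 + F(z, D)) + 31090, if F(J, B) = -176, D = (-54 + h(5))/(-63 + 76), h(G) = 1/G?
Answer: 48008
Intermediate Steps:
D = -269/65 (D = (-54 + 1/5)/(-63 + 76) = (-54 + ⅕)/13 = -269/5*1/13 = -269/65 ≈ -4.1385)
(17094 + F(z, D)) + 31090 = (17094 - 176) + 31090 = 16918 + 31090 = 48008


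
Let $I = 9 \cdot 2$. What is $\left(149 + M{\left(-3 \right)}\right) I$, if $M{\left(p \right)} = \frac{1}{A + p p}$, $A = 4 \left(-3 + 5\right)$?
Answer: $\frac{45612}{17} \approx 2683.1$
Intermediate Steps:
$I = 18$
$A = 8$ ($A = 4 \cdot 2 = 8$)
$M{\left(p \right)} = \frac{1}{8 + p^{2}}$ ($M{\left(p \right)} = \frac{1}{8 + p p} = \frac{1}{8 + p^{2}}$)
$\left(149 + M{\left(-3 \right)}\right) I = \left(149 + \frac{1}{8 + \left(-3\right)^{2}}\right) 18 = \left(149 + \frac{1}{8 + 9}\right) 18 = \left(149 + \frac{1}{17}\right) 18 = \frac{2534}{17} \cdot 18 = \frac{45612}{17}$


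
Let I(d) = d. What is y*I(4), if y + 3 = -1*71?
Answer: -296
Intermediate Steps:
y = -74 (y = -3 - 1*71 = -3 - 71 = -74)
y*I(4) = -74*4 = -296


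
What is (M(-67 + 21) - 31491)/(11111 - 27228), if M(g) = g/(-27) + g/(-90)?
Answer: 4250986/2175795 ≈ 1.9538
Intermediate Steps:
M(g) = -13*g/270 (M(g) = g*(-1/27) + g*(-1/90) = -g/27 - g/90 = -13*g/270)
(M(-67 + 21) - 31491)/(11111 - 27228) = (-13*(-67 + 21)/270 - 31491)/(11111 - 27228) = (-13/270*(-46) - 31491)/(-16117) = (299/135 - 31491)*(-1/16117) = -4250986/135*(-1/16117) = 4250986/2175795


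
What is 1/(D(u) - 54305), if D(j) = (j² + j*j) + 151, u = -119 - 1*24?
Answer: -1/13256 ≈ -7.5438e-5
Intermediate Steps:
u = -143 (u = -119 - 24 = -143)
D(j) = 151 + 2*j² (D(j) = (j² + j²) + 151 = 2*j² + 151 = 151 + 2*j²)
1/(D(u) - 54305) = 1/((151 + 2*(-143)²) - 54305) = 1/((151 + 2*20449) - 54305) = 1/((151 + 40898) - 54305) = 1/(41049 - 54305) = 1/(-13256) = -1/13256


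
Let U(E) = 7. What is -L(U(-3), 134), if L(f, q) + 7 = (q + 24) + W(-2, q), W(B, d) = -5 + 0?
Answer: -146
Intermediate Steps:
W(B, d) = -5
L(f, q) = 12 + q (L(f, q) = -7 + ((q + 24) - 5) = -7 + ((24 + q) - 5) = -7 + (19 + q) = 12 + q)
-L(U(-3), 134) = -(12 + 134) = -1*146 = -146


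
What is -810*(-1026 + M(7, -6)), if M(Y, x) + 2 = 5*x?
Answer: 856980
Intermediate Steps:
M(Y, x) = -2 + 5*x
-810*(-1026 + M(7, -6)) = -810*(-1026 + (-2 + 5*(-6))) = -810*(-1026 + (-2 - 30)) = -810*(-1026 - 32) = -810*(-1058) = 856980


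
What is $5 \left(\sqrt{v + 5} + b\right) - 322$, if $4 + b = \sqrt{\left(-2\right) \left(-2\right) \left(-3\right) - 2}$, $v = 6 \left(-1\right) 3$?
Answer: $-342 + 5 i \sqrt{13} + 5 i \sqrt{14} \approx -342.0 + 36.736 i$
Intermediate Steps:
$v = -18$ ($v = \left(-6\right) 3 = -18$)
$b = -4 + i \sqrt{14}$ ($b = -4 + \sqrt{\left(-2\right) \left(-2\right) \left(-3\right) - 2} = -4 + \sqrt{4 \left(-3\right) - 2} = -4 + \sqrt{-12 - 2} = -4 + \sqrt{-14} = -4 + i \sqrt{14} \approx -4.0 + 3.7417 i$)
$5 \left(\sqrt{v + 5} + b\right) - 322 = 5 \left(\sqrt{-18 + 5} - \left(4 - i \sqrt{14}\right)\right) - 322 = 5 \left(\sqrt{-13} - \left(4 - i \sqrt{14}\right)\right) - 322 = 5 \left(i \sqrt{13} - \left(4 - i \sqrt{14}\right)\right) - 322 = 5 \left(-4 + i \sqrt{13} + i \sqrt{14}\right) - 322 = \left(-20 + 5 i \sqrt{13} + 5 i \sqrt{14}\right) - 322 = -342 + 5 i \sqrt{13} + 5 i \sqrt{14}$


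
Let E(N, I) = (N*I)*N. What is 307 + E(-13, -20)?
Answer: -3073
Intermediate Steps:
E(N, I) = I*N² (E(N, I) = (I*N)*N = I*N²)
307 + E(-13, -20) = 307 - 20*(-13)² = 307 - 20*169 = 307 - 3380 = -3073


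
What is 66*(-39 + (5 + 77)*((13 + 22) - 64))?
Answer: -159522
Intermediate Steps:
66*(-39 + (5 + 77)*((13 + 22) - 64)) = 66*(-39 + 82*(35 - 64)) = 66*(-39 + 82*(-29)) = 66*(-39 - 2378) = 66*(-2417) = -159522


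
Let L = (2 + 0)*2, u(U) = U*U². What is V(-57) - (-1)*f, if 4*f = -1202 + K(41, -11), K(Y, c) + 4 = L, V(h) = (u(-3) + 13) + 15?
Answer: -599/2 ≈ -299.50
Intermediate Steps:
u(U) = U³
V(h) = 1 (V(h) = ((-3)³ + 13) + 15 = (-27 + 13) + 15 = -14 + 15 = 1)
L = 4 (L = 2*2 = 4)
K(Y, c) = 0 (K(Y, c) = -4 + 4 = 0)
f = -601/2 (f = (-1202 + 0)/4 = (¼)*(-1202) = -601/2 ≈ -300.50)
V(-57) - (-1)*f = 1 - (-1)*(-601)/2 = 1 - 1*601/2 = 1 - 601/2 = -599/2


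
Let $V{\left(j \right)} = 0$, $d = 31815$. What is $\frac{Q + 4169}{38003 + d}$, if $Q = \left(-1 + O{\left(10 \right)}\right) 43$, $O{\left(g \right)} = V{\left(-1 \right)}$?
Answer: $\frac{2063}{34909} \approx 0.059097$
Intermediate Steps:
$O{\left(g \right)} = 0$
$Q = -43$ ($Q = \left(-1 + 0\right) 43 = \left(-1\right) 43 = -43$)
$\frac{Q + 4169}{38003 + d} = \frac{-43 + 4169}{38003 + 31815} = \frac{4126}{69818} = 4126 \cdot \frac{1}{69818} = \frac{2063}{34909}$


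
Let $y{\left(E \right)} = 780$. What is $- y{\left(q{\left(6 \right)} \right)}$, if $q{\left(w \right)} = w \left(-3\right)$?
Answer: $-780$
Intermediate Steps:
$q{\left(w \right)} = - 3 w$
$- y{\left(q{\left(6 \right)} \right)} = \left(-1\right) 780 = -780$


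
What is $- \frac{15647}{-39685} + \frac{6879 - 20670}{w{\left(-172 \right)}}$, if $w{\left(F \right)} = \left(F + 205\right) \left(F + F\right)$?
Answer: $\frac{241640193}{150168040} \approx 1.6091$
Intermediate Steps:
$w{\left(F \right)} = 2 F \left(205 + F\right)$ ($w{\left(F \right)} = \left(205 + F\right) 2 F = 2 F \left(205 + F\right)$)
$- \frac{15647}{-39685} + \frac{6879 - 20670}{w{\left(-172 \right)}} = - \frac{15647}{-39685} + \frac{6879 - 20670}{2 \left(-172\right) \left(205 - 172\right)} = \left(-15647\right) \left(- \frac{1}{39685}\right) + \frac{6879 - 20670}{2 \left(-172\right) 33} = \frac{15647}{39685} - \frac{13791}{-11352} = \frac{15647}{39685} - - \frac{4597}{3784} = \frac{15647}{39685} + \frac{4597}{3784} = \frac{241640193}{150168040}$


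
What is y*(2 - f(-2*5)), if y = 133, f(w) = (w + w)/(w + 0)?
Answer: 0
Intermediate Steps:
f(w) = 2 (f(w) = (2*w)/w = 2)
y*(2 - f(-2*5)) = 133*(2 - 1*2) = 133*(2 - 2) = 133*0 = 0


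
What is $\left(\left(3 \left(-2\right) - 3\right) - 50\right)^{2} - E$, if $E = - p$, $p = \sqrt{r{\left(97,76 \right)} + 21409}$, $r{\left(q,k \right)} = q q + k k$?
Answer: $3481 + 3 \sqrt{4066} \approx 3672.3$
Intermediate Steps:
$r{\left(q,k \right)} = k^{2} + q^{2}$ ($r{\left(q,k \right)} = q^{2} + k^{2} = k^{2} + q^{2}$)
$p = 3 \sqrt{4066}$ ($p = \sqrt{\left(76^{2} + 97^{2}\right) + 21409} = \sqrt{\left(5776 + 9409\right) + 21409} = \sqrt{15185 + 21409} = \sqrt{36594} = 3 \sqrt{4066} \approx 191.3$)
$E = - 3 \sqrt{4066} \approx -191.3$
$\left(\left(3 \left(-2\right) - 3\right) - 50\right)^{2} - E = \left(\left(3 \left(-2\right) - 3\right) - 50\right)^{2} - - 3 \sqrt{4066} = \left(\left(-6 - 3\right) - 50\right)^{2} + 3 \sqrt{4066} = \left(-9 - 50\right)^{2} + 3 \sqrt{4066} = \left(-59\right)^{2} + 3 \sqrt{4066} = 3481 + 3 \sqrt{4066}$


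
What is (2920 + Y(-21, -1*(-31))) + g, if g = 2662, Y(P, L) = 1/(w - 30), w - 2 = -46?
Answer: 413067/74 ≈ 5582.0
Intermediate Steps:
w = -44 (w = 2 - 46 = -44)
Y(P, L) = -1/74 (Y(P, L) = 1/(-44 - 30) = 1/(-74) = -1/74)
(2920 + Y(-21, -1*(-31))) + g = (2920 - 1/74) + 2662 = 216079/74 + 2662 = 413067/74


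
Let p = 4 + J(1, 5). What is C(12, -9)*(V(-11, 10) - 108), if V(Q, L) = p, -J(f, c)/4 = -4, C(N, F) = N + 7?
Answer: -1672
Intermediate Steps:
C(N, F) = 7 + N
J(f, c) = 16 (J(f, c) = -4*(-4) = 16)
p = 20 (p = 4 + 16 = 20)
V(Q, L) = 20
C(12, -9)*(V(-11, 10) - 108) = (7 + 12)*(20 - 108) = 19*(-88) = -1672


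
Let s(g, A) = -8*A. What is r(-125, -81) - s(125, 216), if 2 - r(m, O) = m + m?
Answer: 1980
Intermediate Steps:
r(m, O) = 2 - 2*m (r(m, O) = 2 - (m + m) = 2 - 2*m)
r(-125, -81) - s(125, 216) = (2 - 2*(-125)) - (-8)*216 = (2 + 250) - 1*(-1728) = 252 + 1728 = 1980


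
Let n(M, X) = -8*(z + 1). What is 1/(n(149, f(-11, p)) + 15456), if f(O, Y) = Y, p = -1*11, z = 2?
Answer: 1/15432 ≈ 6.4800e-5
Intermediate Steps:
p = -11
n(M, X) = -24 (n(M, X) = -8*(2 + 1) = -8*3 = -24)
1/(n(149, f(-11, p)) + 15456) = 1/(-24 + 15456) = 1/15432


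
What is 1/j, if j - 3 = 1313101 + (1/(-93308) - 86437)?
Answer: 93308/114457844435 ≈ 8.1522e-7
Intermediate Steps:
j = 114457844435/93308 (j = 3 + (1313101 + (1/(-93308) - 86437)) = 3 + (1313101 + (-1/93308 - 86437)) = 3 + (1313101 - 8065263597/93308) = 3 + 114457564511/93308 = 114457844435/93308 ≈ 1.2267e+6)
1/j = 1/(114457844435/93308) = 93308/114457844435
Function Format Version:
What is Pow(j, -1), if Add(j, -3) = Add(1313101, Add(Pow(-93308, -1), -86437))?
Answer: Rational(93308, 114457844435) ≈ 8.1522e-7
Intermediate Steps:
j = Rational(114457844435, 93308) (j = Add(3, Add(1313101, Add(Pow(-93308, -1), -86437))) = Add(3, Add(1313101, Add(Rational(-1, 93308), -86437))) = Add(3, Add(1313101, Rational(-8065263597, 93308))) = Add(3, Rational(114457564511, 93308)) = Rational(114457844435, 93308) ≈ 1.2267e+6)
Pow(j, -1) = Pow(Rational(114457844435, 93308), -1) = Rational(93308, 114457844435)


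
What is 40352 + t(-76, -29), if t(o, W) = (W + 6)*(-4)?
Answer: 40444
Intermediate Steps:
t(o, W) = -24 - 4*W (t(o, W) = (6 + W)*(-4) = -24 - 4*W)
40352 + t(-76, -29) = 40352 + (-24 - 4*(-29)) = 40352 + (-24 + 116) = 40352 + 92 = 40444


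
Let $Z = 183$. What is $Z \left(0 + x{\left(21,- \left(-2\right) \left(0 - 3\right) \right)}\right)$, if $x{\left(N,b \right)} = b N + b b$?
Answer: $-16470$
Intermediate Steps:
$x{\left(N,b \right)} = b^{2} + N b$ ($x{\left(N,b \right)} = N b + b^{2} = b^{2} + N b$)
$Z \left(0 + x{\left(21,- \left(-2\right) \left(0 - 3\right) \right)}\right) = 183 \left(0 + - \left(-2\right) \left(0 - 3\right) \left(21 - - 2 \left(0 - 3\right)\right)\right) = 183 \left(0 + - \left(-2\right) \left(-3\right) \left(21 - \left(-2\right) \left(-3\right)\right)\right) = 183 \left(0 + \left(-1\right) 6 \left(21 - 6\right)\right) = 183 \left(0 - 6 \left(21 - 6\right)\right) = 183 \left(0 - 90\right) = 183 \left(-90\right) = -16470$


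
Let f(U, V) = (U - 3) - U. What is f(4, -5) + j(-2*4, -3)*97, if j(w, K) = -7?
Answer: -682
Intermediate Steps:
f(U, V) = -3 (f(U, V) = (-3 + U) - U = -3)
f(4, -5) + j(-2*4, -3)*97 = -3 - 7*97 = -3 - 679 = -682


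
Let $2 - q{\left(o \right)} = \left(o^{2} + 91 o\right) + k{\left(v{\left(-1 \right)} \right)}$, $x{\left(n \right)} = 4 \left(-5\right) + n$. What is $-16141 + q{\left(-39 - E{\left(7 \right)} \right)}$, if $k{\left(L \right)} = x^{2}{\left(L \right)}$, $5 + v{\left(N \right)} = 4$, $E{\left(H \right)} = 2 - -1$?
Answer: $-14522$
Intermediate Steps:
$E{\left(H \right)} = 3$ ($E{\left(H \right)} = 2 + 1 = 3$)
$v{\left(N \right)} = -1$ ($v{\left(N \right)} = -5 + 4 = -1$)
$x{\left(n \right)} = -20 + n$
$k{\left(L \right)} = \left(-20 + L\right)^{2}$
$q{\left(o \right)} = -439 - o^{2} - 91 o$ ($q{\left(o \right)} = 2 - \left(\left(o^{2} + 91 o\right) + \left(-20 - 1\right)^{2}\right) = 2 - \left(\left(o^{2} + 91 o\right) + \left(-21\right)^{2}\right) = 2 - \left(\left(o^{2} + 91 o\right) + 441\right) = 2 - \left(441 + o^{2} + 91 o\right) = -439 - o^{2} - 91 o$)
$-16141 + q{\left(-39 - E{\left(7 \right)} \right)} = -16141 - \left(439 + \left(-39 - 3\right)^{2} + 91 \left(-39 - 3\right)\right) = -16141 - -1619 = -16141 + 1619 = -14522$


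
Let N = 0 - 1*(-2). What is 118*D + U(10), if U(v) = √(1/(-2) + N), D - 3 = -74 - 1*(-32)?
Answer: -4602 + √6/2 ≈ -4600.8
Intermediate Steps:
N = 2 (N = 0 + 2 = 2)
D = -39 (D = 3 + (-74 - 1*(-32)) = 3 + (-74 + 32) = 3 - 42 = -39)
U(v) = √6/2 (U(v) = √(1/(-2) + 2) = √(-½ + 2) = √(3/2) = √6/2)
118*D + U(10) = 118*(-39) + √6/2 = -4602 + √6/2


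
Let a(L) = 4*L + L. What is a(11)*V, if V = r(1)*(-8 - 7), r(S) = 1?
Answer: -825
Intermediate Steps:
a(L) = 5*L
V = -15 (V = 1*(-8 - 7) = 1*(-15) = -15)
a(11)*V = (5*11)*(-15) = 55*(-15) = -825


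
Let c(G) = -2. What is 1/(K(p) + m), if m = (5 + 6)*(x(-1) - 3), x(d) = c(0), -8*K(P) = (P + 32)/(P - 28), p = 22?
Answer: -8/431 ≈ -0.018561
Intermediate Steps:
K(P) = -(32 + P)/(8*(-28 + P)) (K(P) = -(P + 32)/(8*(P - 28)) = -(32 + P)/(8*(-28 + P)))
x(d) = -2
m = -55 (m = (5 + 6)*(-2 - 3) = 11*(-5) = -55)
1/(K(p) + m) = 1/((-32 - 1*22)/(8*(-28 + 22)) - 55) = 1/((⅛)*(-32 - 22)/(-6) - 55) = 1/((⅛)*(-⅙)*(-54) - 55) = 1/(9/8 - 55) = 1/(-431/8) = -8/431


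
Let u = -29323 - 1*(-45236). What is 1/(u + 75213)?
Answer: 1/91126 ≈ 1.0974e-5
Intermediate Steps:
u = 15913 (u = -29323 + 45236 = 15913)
1/(u + 75213) = 1/(15913 + 75213) = 1/91126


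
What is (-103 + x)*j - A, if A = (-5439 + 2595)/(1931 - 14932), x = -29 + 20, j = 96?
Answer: -139789596/13001 ≈ -10752.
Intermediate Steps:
x = -9
A = 2844/13001 (A = -2844/(-13001) = -2844*(-1/13001) = 2844/13001 ≈ 0.21875)
(-103 + x)*j - A = (-103 - 9)*96 - 1*2844/13001 = -112*96 - 2844/13001 = -10752 - 2844/13001 = -139789596/13001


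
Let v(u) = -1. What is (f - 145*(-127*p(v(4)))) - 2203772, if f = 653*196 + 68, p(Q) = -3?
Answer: -2130961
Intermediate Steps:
f = 128056 (f = 127988 + 68 = 128056)
(f - 145*(-127*p(v(4)))) - 2203772 = (128056 - 145*(-127*(-3))) - 2203772 = (128056 - 145*381) - 2203772 = (128056 - 1*55245) - 2203772 = (128056 - 55245) - 2203772 = 72811 - 2203772 = -2130961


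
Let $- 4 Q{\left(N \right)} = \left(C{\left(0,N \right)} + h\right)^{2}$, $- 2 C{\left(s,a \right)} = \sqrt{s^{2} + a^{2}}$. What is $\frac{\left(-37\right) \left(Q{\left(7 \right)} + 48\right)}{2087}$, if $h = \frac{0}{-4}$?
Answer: $- \frac{26603}{33392} \approx -0.79669$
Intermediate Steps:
$h = 0$ ($h = 0 \left(- \frac{1}{4}\right) = 0$)
$C{\left(s,a \right)} = - \frac{\sqrt{a^{2} + s^{2}}}{2}$ ($C{\left(s,a \right)} = - \frac{\sqrt{s^{2} + a^{2}}}{2} = - \frac{\sqrt{a^{2} + s^{2}}}{2}$)
$Q{\left(N \right)} = - \frac{N^{2}}{16}$ ($Q{\left(N \right)} = - \frac{\left(- \frac{\sqrt{N^{2} + 0^{2}}}{2} + 0\right)^{2}}{4} = - \frac{\left(- \frac{\sqrt{N^{2} + 0}}{2} + 0\right)^{2}}{4} = - \frac{\left(- \frac{\sqrt{N^{2}}}{2} + 0\right)^{2}}{4} = - \frac{\left(- \frac{\sqrt{N^{2}}}{2}\right)^{2}}{4} = - \frac{\frac{1}{4} N^{2}}{4} = - \frac{N^{2}}{16}$)
$\frac{\left(-37\right) \left(Q{\left(7 \right)} + 48\right)}{2087} = \frac{\left(-37\right) \left(- \frac{7^{2}}{16} + 48\right)}{2087} = - 37 \left(\left(- \frac{1}{16}\right) 49 + 48\right) \frac{1}{2087} = - 37 \left(- \frac{49}{16} + 48\right) \frac{1}{2087} = \left(-37\right) \frac{719}{16} \cdot \frac{1}{2087} = \left(- \frac{26603}{16}\right) \frac{1}{2087} = - \frac{26603}{33392}$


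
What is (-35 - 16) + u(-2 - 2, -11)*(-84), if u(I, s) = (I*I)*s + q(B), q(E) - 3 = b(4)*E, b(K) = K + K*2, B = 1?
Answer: 13473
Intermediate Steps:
b(K) = 3*K (b(K) = K + 2*K = 3*K)
q(E) = 3 + 12*E (q(E) = 3 + (3*4)*E = 3 + 12*E)
u(I, s) = 15 + s*I² (u(I, s) = (I*I)*s + (3 + 12*1) = I²*s + (3 + 12) = s*I² + 15 = 15 + s*I²)
(-35 - 16) + u(-2 - 2, -11)*(-84) = (-35 - 16) + (15 - 11*(-2 - 2)²)*(-84) = -51 + (15 - 11*(-4)²)*(-84) = -51 + (15 - 11*16)*(-84) = -51 + (15 - 176)*(-84) = -51 - 161*(-84) = -51 + 13524 = 13473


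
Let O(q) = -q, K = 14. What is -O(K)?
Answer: 14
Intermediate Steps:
-O(K) = -(-1)*14 = -1*(-14) = 14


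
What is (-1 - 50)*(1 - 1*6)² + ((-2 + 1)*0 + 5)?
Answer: -1270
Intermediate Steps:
(-1 - 50)*(1 - 1*6)² + ((-2 + 1)*0 + 5) = -51*(1 - 6)² + (-1*0 + 5) = -51*(-5)² + (0 + 5) = -51*25 + 5 = -1275 + 5 = -1270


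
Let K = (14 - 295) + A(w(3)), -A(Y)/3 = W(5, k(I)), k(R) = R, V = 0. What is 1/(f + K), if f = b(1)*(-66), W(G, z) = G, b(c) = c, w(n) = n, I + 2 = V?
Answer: -1/362 ≈ -0.0027624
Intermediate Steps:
I = -2 (I = -2 + 0 = -2)
A(Y) = -15 (A(Y) = -3*5 = -15)
K = -296 (K = (14 - 295) - 15 = -281 - 15 = -296)
f = -66 (f = 1*(-66) = -66)
1/(f + K) = 1/(-66 - 296) = 1/(-362) = -1/362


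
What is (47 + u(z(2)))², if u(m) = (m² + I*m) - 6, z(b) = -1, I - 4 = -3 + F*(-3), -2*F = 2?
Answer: 1444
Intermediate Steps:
F = -1 (F = -½*2 = -1)
I = 4 (I = 4 + (-3 - 1*(-3)) = 4 + (-3 + 3) = 4 + 0 = 4)
u(m) = -6 + m² + 4*m (u(m) = (m² + 4*m) - 6 = -6 + m² + 4*m)
(47 + u(z(2)))² = (47 + (-6 + (-1)² + 4*(-1)))² = (47 + (-6 + 1 - 4))² = (47 - 9)² = 38² = 1444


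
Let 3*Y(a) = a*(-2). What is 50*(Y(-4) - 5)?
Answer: -350/3 ≈ -116.67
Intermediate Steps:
Y(a) = -2*a/3 (Y(a) = (a*(-2))/3 = (-2*a)/3 = -2*a/3)
50*(Y(-4) - 5) = 50*(-2/3*(-4) - 5) = 50*(8/3 - 5) = 50*(-7/3) = -350/3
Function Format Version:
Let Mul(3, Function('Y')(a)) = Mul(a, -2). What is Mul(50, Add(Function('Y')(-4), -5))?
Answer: Rational(-350, 3) ≈ -116.67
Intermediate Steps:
Function('Y')(a) = Mul(Rational(-2, 3), a) (Function('Y')(a) = Mul(Rational(1, 3), Mul(a, -2)) = Mul(Rational(1, 3), Mul(-2, a)) = Mul(Rational(-2, 3), a))
Mul(50, Add(Function('Y')(-4), -5)) = Mul(50, Add(Mul(Rational(-2, 3), -4), -5)) = Mul(50, Add(Rational(8, 3), -5)) = Mul(50, Rational(-7, 3)) = Rational(-350, 3)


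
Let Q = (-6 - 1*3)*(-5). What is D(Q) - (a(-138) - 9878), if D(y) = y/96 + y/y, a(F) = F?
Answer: 320559/32 ≈ 10017.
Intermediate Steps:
Q = 45 (Q = (-6 - 3)*(-5) = -9*(-5) = 45)
D(y) = 1 + y/96 (D(y) = y*(1/96) + 1 = y/96 + 1 = 1 + y/96)
D(Q) - (a(-138) - 9878) = (1 + (1/96)*45) - (-138 - 9878) = (1 + 15/32) - 1*(-10016) = 47/32 + 10016 = 320559/32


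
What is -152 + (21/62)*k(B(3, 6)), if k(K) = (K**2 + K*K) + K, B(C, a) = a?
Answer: -3893/31 ≈ -125.58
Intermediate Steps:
k(K) = K + 2*K**2 (k(K) = (K**2 + K**2) + K = 2*K**2 + K = K + 2*K**2)
-152 + (21/62)*k(B(3, 6)) = -152 + (21/62)*(6*(1 + 2*6)) = -152 + (21*(1/62))*(6*(1 + 12)) = -152 + 21*(6*13)/62 = -152 + (21/62)*78 = -152 + 819/31 = -3893/31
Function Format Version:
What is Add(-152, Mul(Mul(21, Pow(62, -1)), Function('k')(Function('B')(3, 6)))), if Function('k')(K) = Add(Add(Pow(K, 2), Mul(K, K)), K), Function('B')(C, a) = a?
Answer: Rational(-3893, 31) ≈ -125.58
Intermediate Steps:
Function('k')(K) = Add(K, Mul(2, Pow(K, 2))) (Function('k')(K) = Add(Add(Pow(K, 2), Pow(K, 2)), K) = Add(Mul(2, Pow(K, 2)), K) = Add(K, Mul(2, Pow(K, 2))))
Add(-152, Mul(Mul(21, Pow(62, -1)), Function('k')(Function('B')(3, 6)))) = Add(-152, Mul(Mul(21, Pow(62, -1)), Mul(6, Add(1, Mul(2, 6))))) = Add(-152, Mul(Mul(21, Rational(1, 62)), Mul(6, Add(1, 12)))) = Add(-152, Mul(Rational(21, 62), Mul(6, 13))) = Add(-152, Mul(Rational(21, 62), 78)) = Add(-152, Rational(819, 31)) = Rational(-3893, 31)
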